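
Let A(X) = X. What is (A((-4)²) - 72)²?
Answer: 3136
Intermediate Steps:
(A((-4)²) - 72)² = ((-4)² - 72)² = (16 - 72)² = (-56)² = 3136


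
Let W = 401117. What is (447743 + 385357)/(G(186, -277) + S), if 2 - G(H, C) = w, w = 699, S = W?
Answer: 41655/20021 ≈ 2.0806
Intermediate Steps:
S = 401117
G(H, C) = -697 (G(H, C) = 2 - 1*699 = 2 - 699 = -697)
(447743 + 385357)/(G(186, -277) + S) = (447743 + 385357)/(-697 + 401117) = 833100/400420 = 833100*(1/400420) = 41655/20021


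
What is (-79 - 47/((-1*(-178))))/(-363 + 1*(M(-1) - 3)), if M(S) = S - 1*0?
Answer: 14109/65326 ≈ 0.21598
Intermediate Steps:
M(S) = S (M(S) = S + 0 = S)
(-79 - 47/((-1*(-178))))/(-363 + 1*(M(-1) - 3)) = (-79 - 47/((-1*(-178))))/(-363 + 1*(-1 - 3)) = (-79 - 47/178)/(-363 + 1*(-4)) = (-79 - 47*1/178)/(-363 - 4) = (-79 - 47/178)/(-367) = -14109/178*(-1/367) = 14109/65326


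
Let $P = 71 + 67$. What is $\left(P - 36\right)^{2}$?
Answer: $10404$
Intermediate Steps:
$P = 138$
$\left(P - 36\right)^{2} = \left(138 - 36\right)^{2} = 102^{2} = 10404$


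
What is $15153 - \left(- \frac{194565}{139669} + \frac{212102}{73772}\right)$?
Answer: $\frac{78058055799773}{5151830734} \approx 15152.0$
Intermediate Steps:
$15153 - \left(- \frac{194565}{139669} + \frac{212102}{73772}\right) = 15153 - \left(\left(-194565\right) \frac{1}{139669} + 212102 \cdot \frac{1}{73772}\right) = 15153 - \left(- \frac{194565}{139669} + \frac{106051}{36886}\right) = 15153 - \frac{7635312529}{5151830734} = \frac{78058055799773}{5151830734}$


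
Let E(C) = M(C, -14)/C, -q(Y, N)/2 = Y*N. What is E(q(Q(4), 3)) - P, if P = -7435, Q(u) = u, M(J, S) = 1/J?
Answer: 4282561/576 ≈ 7435.0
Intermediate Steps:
q(Y, N) = -2*N*Y (q(Y, N) = -2*Y*N = -2*N*Y)
E(C) = C⁻² (E(C) = 1/(C*C) = C⁻²)
E(q(Q(4), 3)) - P = (-2*3*4)⁻² - 1*(-7435) = (-24)⁻² + 7435 = 1/576 + 7435 = 4282561/576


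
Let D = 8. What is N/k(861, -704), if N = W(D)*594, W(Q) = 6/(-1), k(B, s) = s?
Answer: 81/16 ≈ 5.0625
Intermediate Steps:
W(Q) = -6 (W(Q) = 6*(-1) = -6)
N = -3564 (N = -6*594 = -3564)
N/k(861, -704) = -3564/(-704) = -3564*(-1/704) = 81/16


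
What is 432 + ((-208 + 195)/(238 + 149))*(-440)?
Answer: 172904/387 ≈ 446.78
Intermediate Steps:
432 + ((-208 + 195)/(238 + 149))*(-440) = 432 - 13/387*(-440) = 432 + 5720/387 = 172904/387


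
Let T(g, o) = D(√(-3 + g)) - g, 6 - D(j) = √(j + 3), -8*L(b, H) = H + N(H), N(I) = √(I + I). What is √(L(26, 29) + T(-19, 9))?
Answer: √(342 - 16*√(3 + I*√22) - 2*√58)/4 ≈ 4.2861 - 0.13218*I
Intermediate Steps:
N(I) = √2*√I (N(I) = √(2*I) = √2*√I)
L(b, H) = -H/8 - √2*√H/8 (L(b, H) = -(H + √2*√H)/8 = -H/8 - √2*√H/8)
D(j) = 6 - √(3 + j) (D(j) = 6 - √(j + 3) = 6 - √(3 + j))
T(g, o) = 6 - g - √(3 + √(-3 + g)) (T(g, o) = (6 - √(3 + √(-3 + g))) - g = 6 - g - √(3 + √(-3 + g)))
√(L(26, 29) + T(-19, 9)) = √((-⅛*29 - √2*√29/8) + (6 - 1*(-19) - √(3 + √(-3 - 19)))) = √((-29/8 - √58/8) + (6 + 19 - √(3 + √(-22)))) = √((-29/8 - √58/8) + (6 + 19 - √(3 + I*√22))) = √((-29/8 - √58/8) + (25 - √(3 + I*√22))) = √(171/8 - √(3 + I*√22) - √58/8)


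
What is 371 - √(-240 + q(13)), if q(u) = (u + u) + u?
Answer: 371 - I*√201 ≈ 371.0 - 14.177*I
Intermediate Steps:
q(u) = 3*u (q(u) = 2*u + u = 3*u)
371 - √(-240 + q(13)) = 371 - √(-240 + 3*13) = 371 - √(-240 + 39) = 371 - √(-201) = 371 - I*√201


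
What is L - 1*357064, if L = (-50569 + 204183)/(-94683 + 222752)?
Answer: -45728675802/128069 ≈ -3.5706e+5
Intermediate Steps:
L = 153614/128069 ≈ 1.1995
L - 1*357064 = 153614/128069 - 1*357064 = 153614/128069 - 357064 = -45728675802/128069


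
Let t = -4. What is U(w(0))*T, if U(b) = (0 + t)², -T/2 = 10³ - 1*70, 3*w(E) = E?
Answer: -29760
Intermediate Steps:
w(E) = E/3
T = -1860 (T = -2*(10³ - 1*70) = -2*(1000 - 70) = -2*930 = -1860)
U(b) = 16 (U(b) = (0 - 4)² = (-4)² = 16)
U(w(0))*T = 16*(-1860) = -29760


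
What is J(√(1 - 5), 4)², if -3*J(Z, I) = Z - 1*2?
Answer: -8*I/9 ≈ -0.88889*I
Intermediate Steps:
J(Z, I) = ⅔ - Z/3 (J(Z, I) = -(Z - 1*2)/3 = -(Z - 2)/3 = -(-2 + Z)/3 = ⅔ - Z/3)
J(√(1 - 5), 4)² = (⅔ - √(1 - 5)/3)² = (⅔ - 2*I/3)²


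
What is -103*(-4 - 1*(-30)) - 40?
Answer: -2718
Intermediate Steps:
-103*(-4 - 1*(-30)) - 40 = -103*(-4 + 30) - 40 = -103*26 - 40 = -2678 - 40 = -2718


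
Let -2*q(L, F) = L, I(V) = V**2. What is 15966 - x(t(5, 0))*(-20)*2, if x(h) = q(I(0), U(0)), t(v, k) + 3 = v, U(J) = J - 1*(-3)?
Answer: 15966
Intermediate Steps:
U(J) = 3 + J (U(J) = J + 3 = 3 + J)
t(v, k) = -3 + v
q(L, F) = -L/2
x(h) = 0 (x(h) = -1/2*0**2 = -1/2*0 = 0)
15966 - x(t(5, 0))*(-20)*2 = 15966 - 0*(-20)*2 = 15966 - 0*2 = 15966 - 1*0 = 15966 + 0 = 15966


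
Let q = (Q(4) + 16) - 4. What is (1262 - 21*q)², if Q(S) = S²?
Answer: 454276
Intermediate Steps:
q = 28 (q = (4² + 16) - 4 = (16 + 16) - 4 = 32 - 4 = 28)
(1262 - 21*q)² = (1262 - 21*28)² = (1262 - 588)² = 674² = 454276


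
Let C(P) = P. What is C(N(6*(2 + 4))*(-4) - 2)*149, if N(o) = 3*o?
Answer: -64666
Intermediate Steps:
C(N(6*(2 + 4))*(-4) - 2)*149 = ((3*(6*(2 + 4)))*(-4) - 2)*149 = ((3*(6*6))*(-4) - 2)*149 = ((3*36)*(-4) - 2)*149 = (108*(-4) - 2)*149 = (-432 - 2)*149 = -434*149 = -64666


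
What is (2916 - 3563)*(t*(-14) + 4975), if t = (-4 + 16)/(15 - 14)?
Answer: -3110129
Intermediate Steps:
t = 12 (t = 12/1 = 12*1 = 12)
(2916 - 3563)*(t*(-14) + 4975) = (2916 - 3563)*(12*(-14) + 4975) = -647*(-168 + 4975) = -647*4807 = -3110129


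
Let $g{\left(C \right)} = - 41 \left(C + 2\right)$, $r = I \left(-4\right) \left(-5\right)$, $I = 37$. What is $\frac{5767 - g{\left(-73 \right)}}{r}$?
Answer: $\frac{714}{185} \approx 3.8595$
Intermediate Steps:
$r = 740$ ($r = 37 \left(-4\right) \left(-5\right) = \left(-148\right) \left(-5\right) = 740$)
$g{\left(C \right)} = -82 - 41 C$ ($g{\left(C \right)} = - 41 \left(2 + C\right) = -82 - 41 C$)
$\frac{5767 - g{\left(-73 \right)}}{r} = \frac{5767 - \left(-82 - -2993\right)}{740} = \left(5767 - \left(-82 + 2993\right)\right) \frac{1}{740} = \left(5767 - 2911\right) \frac{1}{740} = 2856 \cdot \frac{1}{740} = \frac{714}{185}$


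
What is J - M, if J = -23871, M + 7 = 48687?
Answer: -72551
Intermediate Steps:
M = 48680 (M = -7 + 48687 = 48680)
J - M = -23871 - 1*48680 = -23871 - 48680 = -72551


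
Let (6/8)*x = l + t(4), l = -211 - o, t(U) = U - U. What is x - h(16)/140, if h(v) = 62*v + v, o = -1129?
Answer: 6084/5 ≈ 1216.8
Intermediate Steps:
t(U) = 0
l = 918 (l = -211 - 1*(-1129) = -211 + 1129 = 918)
h(v) = 63*v
x = 1224 (x = 4*(918 + 0)/3 = (4/3)*918 = 1224)
x - h(16)/140 = 1224 - 63*16/140 = 1224 - 1008/140 = 1224 - 1*36/5 = 1224 - 36/5 = 6084/5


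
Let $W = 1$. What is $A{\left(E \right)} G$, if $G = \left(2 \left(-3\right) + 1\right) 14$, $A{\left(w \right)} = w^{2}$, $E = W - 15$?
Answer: $-13720$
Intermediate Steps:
$E = -14$ ($E = 1 - 15 = -14$)
$G = -70$ ($G = \left(-6 + 1\right) 14 = \left(-5\right) 14 = -70$)
$A{\left(E \right)} G = \left(-14\right)^{2} \left(-70\right) = 196 \left(-70\right) = -13720$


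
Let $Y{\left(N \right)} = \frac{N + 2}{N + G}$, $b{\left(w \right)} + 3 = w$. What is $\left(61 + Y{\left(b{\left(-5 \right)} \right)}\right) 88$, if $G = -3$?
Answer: $5416$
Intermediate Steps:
$b{\left(w \right)} = -3 + w$
$Y{\left(N \right)} = \frac{2 + N}{-3 + N}$ ($Y{\left(N \right)} = \frac{N + 2}{N - 3} = \frac{2 + N}{-3 + N}$)
$\left(61 + Y{\left(b{\left(-5 \right)} \right)}\right) 88 = \left(61 + \frac{2 - 8}{-3 - 8}\right) 88 = \left(61 + \frac{1}{-11} \left(-6\right)\right) 88 = \left(61 - - \frac{6}{11}\right) 88 = \left(61 + \frac{6}{11}\right) 88 = \frac{677}{11} \cdot 88 = 5416$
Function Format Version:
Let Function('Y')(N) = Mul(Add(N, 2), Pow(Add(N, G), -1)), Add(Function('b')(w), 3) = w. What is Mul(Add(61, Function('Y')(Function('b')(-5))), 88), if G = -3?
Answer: 5416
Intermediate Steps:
Function('b')(w) = Add(-3, w)
Function('Y')(N) = Mul(Pow(Add(-3, N), -1), Add(2, N)) (Function('Y')(N) = Mul(Add(N, 2), Pow(Add(N, -3), -1)) = Mul(Add(2, N), Pow(Add(-3, N), -1)) = Mul(Pow(Add(-3, N), -1), Add(2, N)))
Mul(Add(61, Function('Y')(Function('b')(-5))), 88) = Mul(Add(61, Mul(Pow(Add(-3, Add(-3, -5)), -1), Add(2, Add(-3, -5)))), 88) = Mul(Add(61, Mul(Pow(Add(-3, -8), -1), Add(2, -8))), 88) = Mul(Add(61, Mul(Pow(-11, -1), -6)), 88) = Mul(Add(61, Mul(Rational(-1, 11), -6)), 88) = Mul(Add(61, Rational(6, 11)), 88) = Mul(Rational(677, 11), 88) = 5416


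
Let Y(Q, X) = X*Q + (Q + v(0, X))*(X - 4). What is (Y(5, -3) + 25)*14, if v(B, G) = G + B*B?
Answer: -56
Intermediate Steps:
v(B, G) = G + B²
Y(Q, X) = Q*X + (-4 + X)*(Q + X) (Y(Q, X) = X*Q + (Q + (X + 0²))*(X - 4) = Q*X + (Q + (X + 0))*(-4 + X) = Q*X + (Q + X)*(-4 + X) = Q*X + (-4 + X)*(Q + X))
(Y(5, -3) + 25)*14 = (((-3)² - 4*5 - 4*(-3) + 2*5*(-3)) + 25)*14 = ((9 - 20 + 12 - 30) + 25)*14 = (-29 + 25)*14 = -4*14 = -56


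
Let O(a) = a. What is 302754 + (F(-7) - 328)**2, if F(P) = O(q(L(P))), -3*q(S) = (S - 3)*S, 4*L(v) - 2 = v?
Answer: 948102457/2304 ≈ 4.1150e+5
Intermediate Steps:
L(v) = 1/2 + v/4
q(S) = -S*(-3 + S)/3 (q(S) = -(S - 3)*S/3 = -(-3 + S)*S/3 = -S*(-3 + S)/3)
F(P) = (1/2 + P/4)*(5/2 - P/4)/3 (F(P) = (1/2 + P/4)*(3 - (1/2 + P/4))/3 = (1/2 + P/4)*(3 + (-1/2 - P/4))/3 = (1/2 + P/4)*(5/2 - P/4)/3)
302754 + (F(-7) - 328)**2 = 302754 + (-(-10 - 7)*(2 - 7)/48 - 328)**2 = 302754 + (-1/48*(-17)*(-5) - 328)**2 = 302754 + (-85/48 - 328)**2 = 302754 + (-15829/48)**2 = 302754 + 250557241/2304 = 948102457/2304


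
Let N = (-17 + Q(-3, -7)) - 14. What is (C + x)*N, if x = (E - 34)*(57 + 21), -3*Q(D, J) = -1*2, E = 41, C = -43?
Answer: -45773/3 ≈ -15258.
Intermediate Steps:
Q(D, J) = ⅔ (Q(D, J) = -(-1)*2/3 = -⅓*(-2) = ⅔)
x = 546 (x = (41 - 34)*(57 + 21) = 7*78 = 546)
N = -91/3 (N = (-17 + ⅔) - 14 = -49/3 - 14 = -91/3 ≈ -30.333)
(C + x)*N = (-43 + 546)*(-91/3) = 503*(-91/3) = -45773/3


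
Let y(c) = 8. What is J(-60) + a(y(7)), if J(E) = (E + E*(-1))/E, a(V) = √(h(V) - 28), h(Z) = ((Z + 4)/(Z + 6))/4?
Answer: I*√5446/14 ≈ 5.2712*I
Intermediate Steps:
h(Z) = (4 + Z)/(4*(6 + Z)) (h(Z) = ((4 + Z)/(6 + Z))*(¼) = (4 + Z)/(4*(6 + Z)))
a(V) = √(-28 + (4 + V)/(4*(6 + V))) (a(V) = √((4 + V)/(4*(6 + V)) - 28) = √(-28 + (4 + V)/(4*(6 + V))))
J(E) = 0 (J(E) = (E - E)/E = 0/E = 0)
J(-60) + a(y(7)) = 0 + √((-668 - 111*8)/(6 + 8))/2 = 0 + √((-668 - 888)/14)/2 = 0 + √((1/14)*(-1556))/2 = 0 + √(-778/7)/2 = 0 + (I*√5446/7)/2 = 0 + I*√5446/14 = I*√5446/14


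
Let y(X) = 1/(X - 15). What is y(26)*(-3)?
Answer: -3/11 ≈ -0.27273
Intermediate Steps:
y(X) = 1/(-15 + X)
y(26)*(-3) = -3/(-15 + 26) = -3/11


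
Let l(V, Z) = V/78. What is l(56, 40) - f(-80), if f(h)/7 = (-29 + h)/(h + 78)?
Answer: -29701/78 ≈ -380.78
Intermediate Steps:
l(V, Z) = V/78 (l(V, Z) = V*(1/78) = V/78)
f(h) = 7*(-29 + h)/(78 + h) (f(h) = 7*((-29 + h)/(h + 78)) = 7*((-29 + h)/(78 + h)) = 7*(-29 + h)/(78 + h))
l(56, 40) - f(-80) = (1/78)*56 - 7*(-29 - 80)/(78 - 80) = 28/39 - 7*(-109)/(-2) = 28/39 - 7*(-1)*(-109)/2 = 28/39 - 1*763/2 = 28/39 - 763/2 = -29701/78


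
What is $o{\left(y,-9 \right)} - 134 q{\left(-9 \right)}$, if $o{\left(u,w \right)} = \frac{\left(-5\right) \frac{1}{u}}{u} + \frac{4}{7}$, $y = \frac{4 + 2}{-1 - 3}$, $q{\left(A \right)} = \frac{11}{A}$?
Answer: $\frac{10214}{63} \approx 162.13$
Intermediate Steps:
$y = - \frac{3}{2}$ ($y = \frac{6}{-4} = 6 \left(- \frac{1}{4}\right) = - \frac{3}{2} \approx -1.5$)
$o{\left(u,w \right)} = \frac{4}{7} - \frac{5}{u^{2}}$ ($o{\left(u,w \right)} = - \frac{5}{u^{2}} + 4 \cdot \frac{1}{7} = - \frac{5}{u^{2}} + \frac{4}{7} = \frac{4}{7} - \frac{5}{u^{2}}$)
$o{\left(y,-9 \right)} - 134 q{\left(-9 \right)} = \left(\frac{4}{7} - \frac{5}{\frac{9}{4}}\right) - 134 \frac{11}{-9} = \left(\frac{4}{7} - \frac{20}{9}\right) - 134 \cdot 11 \left(- \frac{1}{9}\right) = \left(\frac{4}{7} - \frac{20}{9}\right) - - \frac{1474}{9} = - \frac{104}{63} + \frac{1474}{9} = \frac{10214}{63}$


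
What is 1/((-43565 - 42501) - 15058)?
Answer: -1/101124 ≈ -9.8888e-6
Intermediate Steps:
1/((-43565 - 42501) - 15058) = 1/(-86066 - 15058) = 1/(-101124) = -1/101124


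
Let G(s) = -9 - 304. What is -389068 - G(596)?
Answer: -388755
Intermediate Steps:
G(s) = -313
-389068 - G(596) = -389068 - 1*(-313) = -389068 + 313 = -388755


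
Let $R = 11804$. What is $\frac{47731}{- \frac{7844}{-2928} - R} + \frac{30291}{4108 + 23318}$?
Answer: $- \frac{33169938295}{11281968502} \approx -2.9401$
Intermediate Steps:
$\frac{47731}{- \frac{7844}{-2928} - R} + \frac{30291}{4108 + 23318} = \frac{47731}{- \frac{7844}{-2928} - 11804} + \frac{30291}{4108 + 23318} = \frac{47731}{\left(-7844\right) \left(- \frac{1}{2928}\right) - 11804} + \frac{30291}{27426} = \frac{47731}{\frac{1961}{732} - 11804} + 30291 \cdot \frac{1}{27426} = \frac{47731}{- \frac{8638567}{732}} + \frac{10097}{9142} = 47731 \left(- \frac{732}{8638567}\right) + \frac{10097}{9142} = - \frac{34939092}{8638567} + \frac{10097}{9142} = - \frac{33169938295}{11281968502}$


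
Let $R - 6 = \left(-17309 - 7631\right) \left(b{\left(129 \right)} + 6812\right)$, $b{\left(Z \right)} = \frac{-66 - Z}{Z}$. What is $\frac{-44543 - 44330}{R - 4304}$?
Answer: $\frac{88873}{169857878} \approx 0.00052322$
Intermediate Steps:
$b{\left(Z \right)} = \frac{-66 - Z}{Z}$
$R = -169853574$ ($R = 6 + \left(-17309 - 7631\right) \left(\frac{-66 - 129}{129} + 6812\right) = 6 - 24940 \left(\frac{-66 - 129}{129} + 6812\right) = 6 - 24940 \left(\frac{1}{129} \left(-195\right) + 6812\right) = 6 - 24940 \left(- \frac{65}{43} + 6812\right) = 6 - 169853580 = -169853574$)
$\frac{-44543 - 44330}{R - 4304} = \frac{-44543 - 44330}{-169853574 - 4304} = - \frac{88873}{-169857878} = \left(-88873\right) \left(- \frac{1}{169857878}\right) = \frac{88873}{169857878}$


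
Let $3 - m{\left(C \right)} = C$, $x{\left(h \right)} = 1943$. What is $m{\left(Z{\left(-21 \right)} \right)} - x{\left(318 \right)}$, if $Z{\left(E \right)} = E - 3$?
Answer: $-1916$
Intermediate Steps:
$Z{\left(E \right)} = -3 + E$ ($Z{\left(E \right)} = E - 3 = -3 + E$)
$m{\left(C \right)} = 3 - C$
$m{\left(Z{\left(-21 \right)} \right)} - x{\left(318 \right)} = \left(3 - \left(-3 - 21\right)\right) - 1943 = \left(3 - -24\right) - 1943 = \left(3 + 24\right) - 1943 = 27 - 1943 = -1916$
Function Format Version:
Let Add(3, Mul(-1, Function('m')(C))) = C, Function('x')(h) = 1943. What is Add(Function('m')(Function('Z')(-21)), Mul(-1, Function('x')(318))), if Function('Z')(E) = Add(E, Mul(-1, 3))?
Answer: -1916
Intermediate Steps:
Function('Z')(E) = Add(-3, E) (Function('Z')(E) = Add(E, -3) = Add(-3, E))
Function('m')(C) = Add(3, Mul(-1, C))
Add(Function('m')(Function('Z')(-21)), Mul(-1, Function('x')(318))) = Add(Add(3, Mul(-1, Add(-3, -21))), Mul(-1, 1943)) = Add(Add(3, Mul(-1, -24)), -1943) = Add(Add(3, 24), -1943) = Add(27, -1943) = -1916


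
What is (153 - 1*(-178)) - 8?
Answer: 323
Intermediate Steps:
(153 - 1*(-178)) - 8 = (153 + 178) - 8 = 331 - 8 = 323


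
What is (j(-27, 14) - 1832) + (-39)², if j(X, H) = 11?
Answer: -300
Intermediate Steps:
(j(-27, 14) - 1832) + (-39)² = (11 - 1832) + (-39)² = -1821 + 1521 = -300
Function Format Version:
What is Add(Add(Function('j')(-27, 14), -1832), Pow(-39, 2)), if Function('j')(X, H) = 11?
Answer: -300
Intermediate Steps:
Add(Add(Function('j')(-27, 14), -1832), Pow(-39, 2)) = Add(Add(11, -1832), Pow(-39, 2)) = Add(-1821, 1521) = -300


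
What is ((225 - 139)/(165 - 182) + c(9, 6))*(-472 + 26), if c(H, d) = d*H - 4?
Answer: -340744/17 ≈ -20044.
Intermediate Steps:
c(H, d) = -4 + H*d (c(H, d) = H*d - 4 = -4 + H*d)
((225 - 139)/(165 - 182) + c(9, 6))*(-472 + 26) = ((225 - 139)/(165 - 182) + (-4 + 9*6))*(-472 + 26) = (86/(-17) + (-4 + 54))*(-446) = (86*(-1/17) + 50)*(-446) = (-86/17 + 50)*(-446) = (764/17)*(-446) = -340744/17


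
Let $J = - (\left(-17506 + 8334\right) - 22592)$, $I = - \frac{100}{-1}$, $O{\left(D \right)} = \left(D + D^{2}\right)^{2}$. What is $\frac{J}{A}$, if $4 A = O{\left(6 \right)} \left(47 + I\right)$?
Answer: $\frac{10588}{21609} \approx 0.48998$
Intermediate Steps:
$I = 100$ ($I = \left(-100\right) \left(-1\right) = 100$)
$J = 31764$ ($J = - (-9172 - 22592) = \left(-1\right) \left(-31764\right) = 31764$)
$A = 64827$ ($A = \frac{6^{2} \left(1 + 6\right)^{2} \left(47 + 100\right)}{4} = \frac{36 \cdot 7^{2} \cdot 147}{4} = \frac{36 \cdot 49 \cdot 147}{4} = \frac{1764 \cdot 147}{4} = \frac{1}{4} \cdot 259308 = 64827$)
$\frac{J}{A} = \frac{31764}{64827} = 31764 \cdot \frac{1}{64827} = \frac{10588}{21609}$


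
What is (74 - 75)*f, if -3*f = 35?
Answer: 35/3 ≈ 11.667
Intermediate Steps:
f = -35/3 (f = -1/3*35 = -35/3 ≈ -11.667)
(74 - 75)*f = (74 - 75)*(-35/3) = -1*(-35/3) = 35/3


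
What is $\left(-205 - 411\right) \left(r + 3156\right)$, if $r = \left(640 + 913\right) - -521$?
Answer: $-3221680$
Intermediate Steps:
$r = 2074$ ($r = 1553 + 521 = 2074$)
$\left(-205 - 411\right) \left(r + 3156\right) = \left(-205 - 411\right) \left(2074 + 3156\right) = \left(-616\right) 5230 = -3221680$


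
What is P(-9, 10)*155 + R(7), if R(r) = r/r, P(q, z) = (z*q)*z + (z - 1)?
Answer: -138104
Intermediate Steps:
P(q, z) = -1 + z + q*z² (P(q, z) = (q*z)*z + (-1 + z) = q*z² + (-1 + z) = -1 + z + q*z²)
R(r) = 1
P(-9, 10)*155 + R(7) = (-1 + 10 - 9*10²)*155 + 1 = (-1 + 10 - 9*100)*155 + 1 = (-1 + 10 - 900)*155 + 1 = -891*155 + 1 = -138105 + 1 = -138104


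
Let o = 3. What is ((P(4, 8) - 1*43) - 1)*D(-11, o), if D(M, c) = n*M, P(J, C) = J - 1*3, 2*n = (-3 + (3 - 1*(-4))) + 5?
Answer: 4257/2 ≈ 2128.5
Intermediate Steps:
n = 9/2 (n = ((-3 + (3 - 1*(-4))) + 5)/2 = ((-3 + (3 + 4)) + 5)/2 = ((-3 + 7) + 5)/2 = (4 + 5)/2 = (½)*9 = 9/2 ≈ 4.5000)
P(J, C) = -3 + J (P(J, C) = J - 3 = -3 + J)
D(M, c) = 9*M/2
((P(4, 8) - 1*43) - 1)*D(-11, o) = (((-3 + 4) - 1*43) - 1)*((9/2)*(-11)) = ((1 - 43) - 1)*(-99/2) = (-42 - 1)*(-99/2) = -43*(-99/2) = 4257/2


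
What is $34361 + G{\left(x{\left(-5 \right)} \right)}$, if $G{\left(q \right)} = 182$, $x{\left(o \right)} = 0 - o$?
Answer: $34543$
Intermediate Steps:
$x{\left(o \right)} = - o$
$34361 + G{\left(x{\left(-5 \right)} \right)} = 34361 + 182 = 34543$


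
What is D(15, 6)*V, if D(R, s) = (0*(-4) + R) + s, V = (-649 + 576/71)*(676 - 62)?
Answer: -586715682/71 ≈ -8.2636e+6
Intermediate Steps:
V = -27938842/71 (V = (-649 + 576*(1/71))*614 = (-649 + 576/71)*614 = -45503/71*614 = -27938842/71 ≈ -3.9351e+5)
D(R, s) = R + s (D(R, s) = (0 + R) + s = R + s)
D(15, 6)*V = (15 + 6)*(-27938842/71) = 21*(-27938842/71) = -586715682/71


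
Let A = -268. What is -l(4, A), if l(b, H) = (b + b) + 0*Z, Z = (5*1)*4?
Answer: -8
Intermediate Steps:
Z = 20 (Z = 5*4 = 20)
l(b, H) = 2*b (l(b, H) = (b + b) + 0*20 = 2*b + 0 = 2*b)
-l(4, A) = -2*4 = -1*8 = -8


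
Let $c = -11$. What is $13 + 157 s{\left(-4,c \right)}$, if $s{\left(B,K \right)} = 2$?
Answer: $327$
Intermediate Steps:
$13 + 157 s{\left(-4,c \right)} = 13 + 157 \cdot 2 = 13 + 314 = 327$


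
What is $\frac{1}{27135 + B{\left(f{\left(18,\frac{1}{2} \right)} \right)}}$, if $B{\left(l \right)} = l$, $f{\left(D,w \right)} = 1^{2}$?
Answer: $\frac{1}{27136} \approx 3.6851 \cdot 10^{-5}$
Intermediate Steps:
$f{\left(D,w \right)} = 1$
$\frac{1}{27135 + B{\left(f{\left(18,\frac{1}{2} \right)} \right)}} = \frac{1}{27135 + 1} = \frac{1}{27136}$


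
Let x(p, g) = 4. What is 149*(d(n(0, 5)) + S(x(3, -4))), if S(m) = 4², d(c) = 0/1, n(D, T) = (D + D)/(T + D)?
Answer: 2384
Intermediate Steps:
n(D, T) = 2*D/(D + T) (n(D, T) = (2*D)/(D + T) = 2*D/(D + T))
d(c) = 0 (d(c) = 0*1 = 0)
S(m) = 16
149*(d(n(0, 5)) + S(x(3, -4))) = 149*(0 + 16) = 149*16 = 2384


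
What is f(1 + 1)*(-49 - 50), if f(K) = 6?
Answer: -594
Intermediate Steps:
f(1 + 1)*(-49 - 50) = 6*(-49 - 50) = 6*(-99) = -594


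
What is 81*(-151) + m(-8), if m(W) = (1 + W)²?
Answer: -12182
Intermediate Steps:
81*(-151) + m(-8) = 81*(-151) + (1 - 8)² = -12231 + (-7)² = -12231 + 49 = -12182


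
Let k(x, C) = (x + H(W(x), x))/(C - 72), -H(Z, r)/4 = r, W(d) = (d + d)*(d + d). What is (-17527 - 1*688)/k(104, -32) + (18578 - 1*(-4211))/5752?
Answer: -104704313/17256 ≈ -6067.7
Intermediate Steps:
W(d) = 4*d² (W(d) = (2*d)*(2*d) = 4*d²)
H(Z, r) = -4*r
k(x, C) = -3*x/(-72 + C) (k(x, C) = (x - 4*x)/(C - 72) = (-3*x)/(-72 + C) = -3*x/(-72 + C))
(-17527 - 1*688)/k(104, -32) + (18578 - 1*(-4211))/5752 = (-17527 - 1*688)/((-3*104/(-72 - 32))) + (18578 - 1*(-4211))/5752 = (-17527 - 688)/((-3*104/(-104))) + (18578 + 4211)*(1/5752) = -18215/((-3*104*(-1/104))) + 22789*(1/5752) = -18215/3 + 22789/5752 = -104704313/17256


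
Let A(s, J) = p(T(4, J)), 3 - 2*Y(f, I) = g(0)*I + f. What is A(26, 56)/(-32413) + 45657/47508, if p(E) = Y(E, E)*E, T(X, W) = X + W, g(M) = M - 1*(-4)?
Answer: 634392207/513292268 ≈ 1.2359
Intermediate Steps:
g(M) = 4 + M (g(M) = M + 4 = 4 + M)
T(X, W) = W + X
Y(f, I) = 3/2 - 2*I - f/2 (Y(f, I) = 3/2 - ((4 + 0)*I + f)/2 = 3/2 - (4*I + f)/2 = 3/2 - (f + 4*I)/2 = 3/2 + (-2*I - f/2) = 3/2 - 2*I - f/2)
p(E) = E*(3/2 - 5*E/2) (p(E) = (3/2 - 2*E - E/2)*E = (3/2 - 5*E/2)*E = E*(3/2 - 5*E/2))
A(s, J) = (-17 - 5*J)*(4 + J)/2 (A(s, J) = (J + 4)*(3 - 5*(J + 4))/2 = (4 + J)*(3 - 5*(4 + J))/2 = (4 + J)*(3 + (-20 - 5*J))/2 = (4 + J)*(-17 - 5*J)/2 = (-17 - 5*J)*(4 + J)/2)
A(26, 56)/(-32413) + 45657/47508 = -(4 + 56)*(17 + 5*56)/2/(-32413) + 45657/47508 = -1/2*60*(17 + 280)*(-1/32413) + 45657*(1/47508) = -1/2*60*297*(-1/32413) + 15219/15836 = -8910*(-1/32413) + 15219/15836 = 8910/32413 + 15219/15836 = 634392207/513292268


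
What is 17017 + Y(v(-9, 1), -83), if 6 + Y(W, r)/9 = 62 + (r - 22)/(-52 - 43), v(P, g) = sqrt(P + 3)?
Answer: 333088/19 ≈ 17531.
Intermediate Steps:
v(P, g) = sqrt(3 + P)
Y(W, r) = 48078/95 - 9*r/95 (Y(W, r) = -54 + 9*(62 + (r - 22)/(-52 - 43)) = -54 + 9*(62 + (-22 + r)/(-95)) = -54 + 9*(62 + (-22 + r)*(-1/95)) = -54 + 9*(62 + (22/95 - r/95)) = -54 + 9*(5912/95 - r/95) = -54 + (53208/95 - 9*r/95) = 48078/95 - 9*r/95)
17017 + Y(v(-9, 1), -83) = 17017 + (48078/95 - 9/95*(-83)) = 17017 + (48078/95 + 747/95) = 17017 + 9765/19 = 333088/19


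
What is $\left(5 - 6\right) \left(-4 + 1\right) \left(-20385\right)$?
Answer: $-61155$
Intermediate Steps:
$\left(5 - 6\right) \left(-4 + 1\right) \left(-20385\right) = \left(5 - 6\right) \left(-3\right) \left(-20385\right) = \left(-1\right) \left(-3\right) \left(-20385\right) = 3 \left(-20385\right) = -61155$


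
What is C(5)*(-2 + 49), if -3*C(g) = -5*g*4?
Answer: 4700/3 ≈ 1566.7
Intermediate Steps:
C(g) = 20*g/3 (C(g) = -(-5*g)*4/3 = -(-20)*g/3 = 20*g/3)
C(5)*(-2 + 49) = ((20/3)*5)*(-2 + 49) = (100/3)*47 = 4700/3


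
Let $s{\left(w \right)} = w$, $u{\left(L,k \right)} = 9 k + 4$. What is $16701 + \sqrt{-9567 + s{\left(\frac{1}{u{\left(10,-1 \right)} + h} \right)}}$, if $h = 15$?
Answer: $16701 + \frac{i \sqrt{956690}}{10} \approx 16701.0 + 97.811 i$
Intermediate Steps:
$u{\left(L,k \right)} = 4 + 9 k$
$16701 + \sqrt{-9567 + s{\left(\frac{1}{u{\left(10,-1 \right)} + h} \right)}} = 16701 + \sqrt{-9567 + \frac{1}{\left(4 + 9 \left(-1\right)\right) + 15}} = 16701 + \sqrt{-9567 + \frac{1}{\left(4 - 9\right) + 15}} = 16701 + \sqrt{-9567 + \frac{1}{-5 + 15}} = 16701 + \sqrt{-9567 + \frac{1}{10}} = 16701 + \sqrt{- \frac{95669}{10}} = 16701 + \frac{i \sqrt{956690}}{10}$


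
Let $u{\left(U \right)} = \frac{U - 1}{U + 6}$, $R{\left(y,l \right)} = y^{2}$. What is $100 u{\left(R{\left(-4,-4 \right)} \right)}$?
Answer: $\frac{750}{11} \approx 68.182$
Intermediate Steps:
$u{\left(U \right)} = \frac{-1 + U}{6 + U}$
$100 u{\left(R{\left(-4,-4 \right)} \right)} = 100 \frac{-1 + \left(-4\right)^{2}}{6 + \left(-4\right)^{2}} = 100 \frac{-1 + 16}{6 + 16} = 100 \cdot \frac{1}{22} \cdot 15 = 100 \cdot \frac{15}{22} = \frac{750}{11}$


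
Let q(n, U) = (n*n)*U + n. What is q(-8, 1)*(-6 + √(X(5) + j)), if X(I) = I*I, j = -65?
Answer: -336 + 112*I*√10 ≈ -336.0 + 354.18*I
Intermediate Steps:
q(n, U) = n + U*n² (q(n, U) = n²*U + n = U*n² + n = n + U*n²)
X(I) = I²
q(-8, 1)*(-6 + √(X(5) + j)) = (-8*(1 + 1*(-8)))*(-6 + √(5² - 65)) = (-8*(1 - 8))*(-6 + √(25 - 65)) = (-8*(-7))*(-6 + √(-40)) = 56*(-6 + 2*I*√10) = -336 + 112*I*√10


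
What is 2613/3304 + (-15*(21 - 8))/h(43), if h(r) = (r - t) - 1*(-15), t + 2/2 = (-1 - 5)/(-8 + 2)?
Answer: -246363/95816 ≈ -2.5712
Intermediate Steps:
t = 0 (t = -1 + (-1 - 5)/(-8 + 2) = -1 - 6/(-6) = -1 - 6*(-⅙) = -1 + 1 = 0)
h(r) = 15 + r (h(r) = (r - 1*0) - 1*(-15) = (r + 0) + 15 = r + 15 = 15 + r)
2613/3304 + (-15*(21 - 8))/h(43) = 2613/3304 + (-15*(21 - 8))/(15 + 43) = 2613*(1/3304) - 15*13/58 = 2613/3304 - 195*1/58 = 2613/3304 - 195/58 = -246363/95816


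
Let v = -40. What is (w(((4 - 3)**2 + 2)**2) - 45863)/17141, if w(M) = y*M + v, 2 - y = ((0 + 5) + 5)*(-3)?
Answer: -45615/17141 ≈ -2.6612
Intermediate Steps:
y = 32 (y = 2 - ((0 + 5) + 5)*(-3) = 2 - (5 + 5)*(-3) = 2 - 10*(-3) = 2 - 1*(-30) = 2 + 30 = 32)
w(M) = -40 + 32*M (w(M) = 32*M - 40 = -40 + 32*M)
(w(((4 - 3)**2 + 2)**2) - 45863)/17141 = ((-40 + 32*((4 - 3)**2 + 2)**2) - 45863)/17141 = ((-40 + 32*(1**2 + 2)**2) - 45863)*(1/17141) = ((-40 + 32*(1 + 2)**2) - 45863)*(1/17141) = ((-40 + 32*3**2) - 45863)*(1/17141) = ((-40 + 32*9) - 45863)*(1/17141) = ((-40 + 288) - 45863)*(1/17141) = (248 - 45863)*(1/17141) = -45615*1/17141 = -45615/17141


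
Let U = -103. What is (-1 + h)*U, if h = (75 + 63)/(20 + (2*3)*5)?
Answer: -4532/25 ≈ -181.28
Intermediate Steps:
h = 69/25 (h = 138/(20 + 6*5) = 138/(20 + 30) = 138/50 = 138*(1/50) = 69/25 ≈ 2.7600)
(-1 + h)*U = (-1 + 69/25)*(-103) = (44/25)*(-103) = -4532/25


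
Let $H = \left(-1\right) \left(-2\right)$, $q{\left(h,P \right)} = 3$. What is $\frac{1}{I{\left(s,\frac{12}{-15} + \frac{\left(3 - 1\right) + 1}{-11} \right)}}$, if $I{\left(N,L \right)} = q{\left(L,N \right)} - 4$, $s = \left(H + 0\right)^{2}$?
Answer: $-1$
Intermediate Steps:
$H = 2$
$s = 4$ ($s = \left(2 + 0\right)^{2} = 2^{2} = 4$)
$I{\left(N,L \right)} = -1$ ($I{\left(N,L \right)} = 3 - 4 = -1$)
$\frac{1}{I{\left(s,\frac{12}{-15} + \frac{\left(3 - 1\right) + 1}{-11} \right)}} = \frac{1}{-1} = -1$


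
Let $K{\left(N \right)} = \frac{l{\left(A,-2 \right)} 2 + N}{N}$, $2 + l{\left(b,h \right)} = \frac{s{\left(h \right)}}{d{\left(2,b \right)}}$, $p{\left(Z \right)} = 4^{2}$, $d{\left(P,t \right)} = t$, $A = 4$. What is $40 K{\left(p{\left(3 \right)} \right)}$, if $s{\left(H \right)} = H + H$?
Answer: $25$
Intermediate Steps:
$p{\left(Z \right)} = 16$
$s{\left(H \right)} = 2 H$
$l{\left(b,h \right)} = -2 + \frac{2 h}{b}$
$K{\left(N \right)} = \frac{-6 + N}{N}$ ($K{\left(N \right)} = \frac{\left(-2 + 2 \left(-2\right) \frac{1}{4}\right) 2 + N}{N} = \frac{\left(-2 - 1\right) 2 + N}{N} = \frac{\left(-3\right) 2 + N}{N} = \frac{-6 + N}{N}$)
$40 K{\left(p{\left(3 \right)} \right)} = 40 \frac{-6 + 16}{16} = 40 \cdot \frac{1}{16} \cdot 10 = 40 \cdot \frac{5}{8} = 25$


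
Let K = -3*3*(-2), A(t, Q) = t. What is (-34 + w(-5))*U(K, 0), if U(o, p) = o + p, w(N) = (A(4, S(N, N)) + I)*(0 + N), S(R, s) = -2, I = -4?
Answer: -612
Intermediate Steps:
w(N) = 0 (w(N) = (4 - 4)*(0 + N) = 0*N = 0)
K = 18 (K = -9*(-2) = 18)
(-34 + w(-5))*U(K, 0) = (-34 + 0)*(18 + 0) = -34*18 = -612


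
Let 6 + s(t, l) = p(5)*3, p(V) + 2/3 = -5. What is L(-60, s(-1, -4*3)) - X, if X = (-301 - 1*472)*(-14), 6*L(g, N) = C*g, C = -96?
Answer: -9862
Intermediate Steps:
p(V) = -17/3 (p(V) = -2/3 - 5 = -17/3)
s(t, l) = -23 (s(t, l) = -6 - 17/3*3 = -6 - 17 = -23)
L(g, N) = -16*g (L(g, N) = (-96*g)/6 = -16*g)
X = 10822 (X = (-301 - 472)*(-14) = -773*(-14) = 10822)
L(-60, s(-1, -4*3)) - X = -16*(-60) - 1*10822 = 960 - 10822 = -9862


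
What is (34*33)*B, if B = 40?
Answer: 44880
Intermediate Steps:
(34*33)*B = (34*33)*40 = 1122*40 = 44880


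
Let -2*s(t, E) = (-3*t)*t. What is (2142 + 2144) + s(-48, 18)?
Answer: 7742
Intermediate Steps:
s(t, E) = 3*t²/2 (s(t, E) = -(-3*t)*t/2 = -(-3)*t²/2 = 3*t²/2)
(2142 + 2144) + s(-48, 18) = (2142 + 2144) + (3/2)*(-48)² = 4286 + (3/2)*2304 = 4286 + 3456 = 7742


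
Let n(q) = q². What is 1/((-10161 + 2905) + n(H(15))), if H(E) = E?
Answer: -1/7031 ≈ -0.00014223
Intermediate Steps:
1/((-10161 + 2905) + n(H(15))) = 1/((-10161 + 2905) + 15²) = 1/(-7256 + 225) = 1/(-7031) = -1/7031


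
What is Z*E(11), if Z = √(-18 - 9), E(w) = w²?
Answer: 363*I*√3 ≈ 628.73*I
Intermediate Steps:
Z = 3*I*√3 (Z = √(-27) = 3*I*√3 ≈ 5.1962*I)
Z*E(11) = (3*I*√3)*11² = (3*I*√3)*121 = 363*I*√3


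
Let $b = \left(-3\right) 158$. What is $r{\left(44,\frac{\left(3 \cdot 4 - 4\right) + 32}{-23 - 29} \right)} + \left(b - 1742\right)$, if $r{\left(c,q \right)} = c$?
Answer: $-2172$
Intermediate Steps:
$b = -474$
$r{\left(44,\frac{\left(3 \cdot 4 - 4\right) + 32}{-23 - 29} \right)} + \left(b - 1742\right) = 44 - 2216 = -2172$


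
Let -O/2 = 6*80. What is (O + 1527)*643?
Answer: 364581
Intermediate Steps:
O = -960 (O = -12*80 = -2*480 = -960)
(O + 1527)*643 = (-960 + 1527)*643 = 567*643 = 364581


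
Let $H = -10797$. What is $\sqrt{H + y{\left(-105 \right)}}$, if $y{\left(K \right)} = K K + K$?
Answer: $\sqrt{123} \approx 11.091$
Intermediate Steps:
$y{\left(K \right)} = K + K^{2}$ ($y{\left(K \right)} = K^{2} + K = K + K^{2}$)
$\sqrt{H + y{\left(-105 \right)}} = \sqrt{-10797 - 105 \left(1 - 105\right)} = \sqrt{-10797 - -10920} = \sqrt{-10797 + 10920} = \sqrt{123}$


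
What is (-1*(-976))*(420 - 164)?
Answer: 249856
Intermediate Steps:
(-1*(-976))*(420 - 164) = 976*256 = 249856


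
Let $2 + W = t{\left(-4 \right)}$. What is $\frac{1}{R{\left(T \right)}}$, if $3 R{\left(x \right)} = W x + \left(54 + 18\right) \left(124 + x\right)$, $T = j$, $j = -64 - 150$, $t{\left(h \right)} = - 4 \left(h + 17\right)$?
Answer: $\frac{1}{1692} \approx 0.00059102$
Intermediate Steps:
$t{\left(h \right)} = -68 - 4 h$ ($t{\left(h \right)} = - 4 \left(17 + h\right) = -68 - 4 h$)
$W = -54$ ($W = -2 - 52 = -54$)
$j = -214$ ($j = -64 - 150 = -214$)
$T = -214$
$R{\left(x \right)} = 2976 + 6 x$ ($R{\left(x \right)} = \frac{- 54 x + \left(54 + 18\right) \left(124 + x\right)}{3} = \frac{- 54 x + 72 \left(124 + x\right)}{3} = \frac{- 54 x + \left(8928 + 72 x\right)}{3} = \frac{8928 + 18 x}{3} = 2976 + 6 x$)
$\frac{1}{R{\left(T \right)}} = \frac{1}{2976 + 6 \left(-214\right)} = \frac{1}{2976 - 1284} = \frac{1}{1692}$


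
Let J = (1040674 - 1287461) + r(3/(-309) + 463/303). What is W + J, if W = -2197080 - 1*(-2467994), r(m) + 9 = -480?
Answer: 23638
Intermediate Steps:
r(m) = -489 (r(m) = -9 - 480 = -489)
W = 270914 (W = -2197080 + 2467994 = 270914)
J = -247276 (J = (1040674 - 1287461) - 489 = -246787 - 489 = -247276)
W + J = 270914 - 247276 = 23638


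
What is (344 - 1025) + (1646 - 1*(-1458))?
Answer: 2423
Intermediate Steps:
(344 - 1025) + (1646 - 1*(-1458)) = -681 + (1646 + 1458) = -681 + 3104 = 2423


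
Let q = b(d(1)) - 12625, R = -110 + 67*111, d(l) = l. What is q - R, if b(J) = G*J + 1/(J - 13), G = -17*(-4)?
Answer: -238609/12 ≈ -19884.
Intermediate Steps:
R = 7327 (R = -110 + 7437 = 7327)
G = 68
b(J) = 1/(-13 + J) + 68*J (b(J) = 68*J + 1/(J - 13) = 68*J + 1/(-13 + J) = 1/(-13 + J) + 68*J)
q = -150685/12 (q = (1 - 884*1 + 68*1²)/(-13 + 1) - 12625 = (1 - 884 + 68*1)/(-12) - 12625 = -(1 - 884 + 68)/12 - 12625 = -1/12*(-815) - 12625 = 815/12 - 12625 = -150685/12 ≈ -12557.)
q - R = -150685/12 - 1*7327 = -150685/12 - 7327 = -238609/12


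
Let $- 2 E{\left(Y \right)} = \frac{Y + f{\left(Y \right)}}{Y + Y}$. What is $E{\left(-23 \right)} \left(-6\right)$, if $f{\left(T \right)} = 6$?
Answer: $\frac{51}{46} \approx 1.1087$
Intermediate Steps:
$E{\left(Y \right)} = - \frac{6 + Y}{4 Y}$ ($E{\left(Y \right)} = - \frac{\left(Y + 6\right) \frac{1}{Y + Y}}{2} = - \frac{\left(6 + Y\right) \frac{1}{2 Y}}{2} = - \frac{\frac{1}{2} \frac{1}{Y} \left(6 + Y\right)}{2} = - \frac{6 + Y}{4 Y}$)
$E{\left(-23 \right)} \left(-6\right) = \frac{-6 - -23}{4 \left(-23\right)} \left(-6\right) = \frac{1}{4} \left(- \frac{1}{23}\right) \left(-6 + 23\right) \left(-6\right) = \frac{1}{4} \left(- \frac{1}{23}\right) 17 \left(-6\right) = \left(- \frac{17}{92}\right) \left(-6\right) = \frac{51}{46}$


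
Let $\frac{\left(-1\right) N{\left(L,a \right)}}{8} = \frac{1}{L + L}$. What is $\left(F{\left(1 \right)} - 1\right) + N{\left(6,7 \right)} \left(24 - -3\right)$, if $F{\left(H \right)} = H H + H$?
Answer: $-17$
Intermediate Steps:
$F{\left(H \right)} = H + H^{2}$ ($F{\left(H \right)} = H^{2} + H = H + H^{2}$)
$N{\left(L,a \right)} = - \frac{4}{L}$ ($N{\left(L,a \right)} = - \frac{8}{L + L} = - \frac{8}{2 L} = - 8 \frac{1}{2 L} = - \frac{4}{L}$)
$\left(F{\left(1 \right)} - 1\right) + N{\left(6,7 \right)} \left(24 - -3\right) = \left(1 \left(1 + 1\right) - 1\right) + - \frac{4}{6} \left(24 - -3\right) = \left(1 \cdot 2 - 1\right) + \left(-4\right) \frac{1}{6} \left(24 + 3\right) = \left(2 - 1\right) - 18 = 1 - 18 = -17$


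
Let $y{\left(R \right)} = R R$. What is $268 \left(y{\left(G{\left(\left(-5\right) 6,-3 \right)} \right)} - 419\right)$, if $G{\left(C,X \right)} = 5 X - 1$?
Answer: $-43684$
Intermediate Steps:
$G{\left(C,X \right)} = -1 + 5 X$
$y{\left(R \right)} = R^{2}$
$268 \left(y{\left(G{\left(\left(-5\right) 6,-3 \right)} \right)} - 419\right) = 268 \left(\left(-1 + 5 \left(-3\right)\right)^{2} - 419\right) = 268 \left(\left(-1 - 15\right)^{2} - 419\right) = 268 \left(\left(-16\right)^{2} - 419\right) = 268 \left(256 - 419\right) = 268 \left(-163\right) = -43684$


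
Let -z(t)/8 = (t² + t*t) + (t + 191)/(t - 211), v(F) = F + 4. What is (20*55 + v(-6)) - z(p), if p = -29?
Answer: 72743/5 ≈ 14549.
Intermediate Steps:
v(F) = 4 + F
z(t) = -16*t² - 8*(191 + t)/(-211 + t) (z(t) = -8*((t² + t*t) + (t + 191)/(t - 211)) = -8*((t² + t²) + (191 + t)/(-211 + t)) = -8*(2*t² + (191 + t)/(-211 + t)) = -16*t² - 8*(191 + t)/(-211 + t))
(20*55 + v(-6)) - z(p) = (20*55 + (4 - 6)) - 8*(-191 - 1*(-29) - 2*(-29)³ + 422*(-29)²)/(-211 - 29) = (1100 - 2) - 8*(-191 + 29 - 2*(-24389) + 422*841)/(-240) = 1098 - 8*(-1)*(-191 + 29 + 48778 + 354902)/240 = 1098 - 8*(-1)*403518/240 = 1098 - 1*(-67253/5) = 1098 + 67253/5 = 72743/5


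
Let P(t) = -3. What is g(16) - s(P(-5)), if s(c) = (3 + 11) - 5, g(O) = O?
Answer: 7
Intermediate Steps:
s(c) = 9 (s(c) = 14 - 5 = 9)
g(16) - s(P(-5)) = 16 - 1*9 = 16 - 9 = 7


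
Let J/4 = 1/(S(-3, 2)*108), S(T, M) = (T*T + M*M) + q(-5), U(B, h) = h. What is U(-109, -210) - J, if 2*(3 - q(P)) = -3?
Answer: -198452/945 ≈ -210.00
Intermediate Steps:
q(P) = 9/2 (q(P) = 3 - ½*(-3) = 3 + 3/2 = 9/2)
S(T, M) = 9/2 + M² + T² (S(T, M) = (T*T + M*M) + 9/2 = (T² + M²) + 9/2 = (M² + T²) + 9/2 = 9/2 + M² + T²)
J = 2/945 (J = 4/(((9/2 + 2² + (-3)²)*108)) = 4/(((9/2 + 4 + 9)*108)) = 4/(((35/2)*108)) = 4/1890 = 4*(1/1890) = 2/945 ≈ 0.0021164)
U(-109, -210) - J = -210 - 1*2/945 = -210 - 2/945 = -198452/945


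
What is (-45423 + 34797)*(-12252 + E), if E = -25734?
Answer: 403639236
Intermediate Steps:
(-45423 + 34797)*(-12252 + E) = (-45423 + 34797)*(-12252 - 25734) = -10626*(-37986) = 403639236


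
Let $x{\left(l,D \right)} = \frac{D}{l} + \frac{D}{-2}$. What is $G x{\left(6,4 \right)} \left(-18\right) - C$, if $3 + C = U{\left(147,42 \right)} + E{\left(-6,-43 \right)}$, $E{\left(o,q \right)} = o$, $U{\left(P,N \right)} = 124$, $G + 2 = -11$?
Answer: $-427$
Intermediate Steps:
$G = -13$ ($G = -2 - 11 = -13$)
$x{\left(l,D \right)} = - \frac{D}{2} + \frac{D}{l}$ ($x{\left(l,D \right)} = \frac{D}{l} + D \left(- \frac{1}{2}\right) = \frac{D}{l} - \frac{D}{2} = - \frac{D}{2} + \frac{D}{l}$)
$C = 115$ ($C = -3 + \left(124 - 6\right) = -3 + 118 = 115$)
$G x{\left(6,4 \right)} \left(-18\right) - C = - 13 \left(\left(- \frac{1}{2}\right) 4 + \frac{4}{6}\right) \left(-18\right) - 115 = - 13 \left(-2 + 4 \cdot \frac{1}{6}\right) \left(-18\right) - 115 = - 13 \left(-2 + \frac{2}{3}\right) \left(-18\right) - 115 = \left(-13\right) \left(- \frac{4}{3}\right) \left(-18\right) - 115 = \frac{52}{3} \left(-18\right) - 115 = -312 - 115 = -427$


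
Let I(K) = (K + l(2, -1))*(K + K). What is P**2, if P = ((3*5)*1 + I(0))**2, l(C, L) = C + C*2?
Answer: 50625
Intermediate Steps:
l(C, L) = 3*C (l(C, L) = C + 2*C = 3*C)
I(K) = 2*K*(6 + K) (I(K) = (K + 3*2)*(K + K) = (K + 6)*(2*K) = (6 + K)*(2*K) = 2*K*(6 + K))
P = 225 (P = ((3*5)*1 + 2*0*(6 + 0))**2 = (15*1 + 2*0*6)**2 = (15 + 0)**2 = 15**2 = 225)
P**2 = 225**2 = 50625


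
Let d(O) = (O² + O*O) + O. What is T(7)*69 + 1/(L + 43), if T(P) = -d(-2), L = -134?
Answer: -37675/91 ≈ -414.01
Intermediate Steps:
d(O) = O + 2*O² (d(O) = (O² + O²) + O = 2*O² + O = O + 2*O²)
T(P) = -6 (T(P) = -(-2)*(1 + 2*(-2)) = -(-2)*(1 - 4) = -(-2)*(-3) = -1*6 = -6)
T(7)*69 + 1/(L + 43) = -6*69 + 1/(-134 + 43) = -414 + 1/(-91) = -414 - 1/91 = -37675/91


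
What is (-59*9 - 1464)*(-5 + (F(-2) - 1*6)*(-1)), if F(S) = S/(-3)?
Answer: -665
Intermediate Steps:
F(S) = -S/3 (F(S) = S*(-1/3) = -S/3)
(-59*9 - 1464)*(-5 + (F(-2) - 1*6)*(-1)) = (-59*9 - 1464)*(-5 + (-1/3*(-2) - 1*6)*(-1)) = (-531 - 1464)*(-5 + (2/3 - 6)*(-1)) = -1995*(-5 - 16/3*(-1)) = -1995*(-5 + 16/3) = -1995*1/3 = -665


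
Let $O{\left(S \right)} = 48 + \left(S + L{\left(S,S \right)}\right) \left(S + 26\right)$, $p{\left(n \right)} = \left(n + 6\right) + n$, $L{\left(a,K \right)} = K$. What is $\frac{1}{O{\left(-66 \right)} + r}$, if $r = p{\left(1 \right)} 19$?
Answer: $\frac{1}{5480} \approx 0.00018248$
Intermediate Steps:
$p{\left(n \right)} = 6 + 2 n$ ($p{\left(n \right)} = \left(6 + n\right) + n = 6 + 2 n$)
$O{\left(S \right)} = 48 + 2 S \left(26 + S\right)$ ($O{\left(S \right)} = 48 + \left(S + S\right) \left(S + 26\right) = 48 + 2 S \left(26 + S\right)$)
$r = 152$ ($r = \left(6 + 2 \cdot 1\right) 19 = \left(6 + 2\right) 19 = 8 \cdot 19 = 152$)
$\frac{1}{O{\left(-66 \right)} + r} = \frac{1}{\left(48 + 2 \left(-66\right)^{2} + 52 \left(-66\right)\right) + 152} = \frac{1}{\left(48 + 2 \cdot 4356 - 3432\right) + 152} = \frac{1}{\left(48 + 8712 - 3432\right) + 152} = \frac{1}{5328 + 152} = \frac{1}{5480}$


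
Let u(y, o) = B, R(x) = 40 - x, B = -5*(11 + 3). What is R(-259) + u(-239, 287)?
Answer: 229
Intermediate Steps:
B = -70 (B = -5*14 = -70)
u(y, o) = -70
R(-259) + u(-239, 287) = (40 - 1*(-259)) - 70 = (40 + 259) - 70 = 299 - 70 = 229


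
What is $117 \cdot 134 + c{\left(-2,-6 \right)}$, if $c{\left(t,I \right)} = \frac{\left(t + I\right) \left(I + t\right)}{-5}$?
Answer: $\frac{78326}{5} \approx 15665.0$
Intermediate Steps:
$c{\left(t,I \right)} = - \frac{\left(I + t\right)^{2}}{5}$ ($c{\left(t,I \right)} = \left(I + t\right) \left(I + t\right) \left(- \frac{1}{5}\right) = \left(I + t\right)^{2} \left(- \frac{1}{5}\right) = - \frac{\left(I + t\right)^{2}}{5}$)
$117 \cdot 134 + c{\left(-2,-6 \right)} = 117 \cdot 134 - \frac{\left(-6 - 2\right)^{2}}{5} = 15678 - \frac{\left(-8\right)^{2}}{5} = 15678 - \frac{64}{5} = \frac{78326}{5}$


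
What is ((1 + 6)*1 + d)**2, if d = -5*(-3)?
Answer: 484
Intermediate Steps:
d = 15
((1 + 6)*1 + d)**2 = ((1 + 6)*1 + 15)**2 = (7*1 + 15)**2 = (7 + 15)**2 = 22**2 = 484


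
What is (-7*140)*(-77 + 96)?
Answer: -18620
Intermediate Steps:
(-7*140)*(-77 + 96) = -980*19 = -18620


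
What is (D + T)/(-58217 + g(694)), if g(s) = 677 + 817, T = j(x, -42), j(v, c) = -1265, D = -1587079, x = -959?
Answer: 1588344/56723 ≈ 28.002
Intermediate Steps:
T = -1265
g(s) = 1494
(D + T)/(-58217 + g(694)) = (-1587079 - 1265)/(-58217 + 1494) = -1588344/(-56723) = -1588344*(-1/56723) = 1588344/56723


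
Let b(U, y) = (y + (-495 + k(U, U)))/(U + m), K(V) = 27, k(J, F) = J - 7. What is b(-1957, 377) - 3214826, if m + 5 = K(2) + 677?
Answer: -2022124513/629 ≈ -3.2148e+6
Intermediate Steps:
k(J, F) = -7 + J
m = 699 (m = -5 + (27 + 677) = -5 + 704 = 699)
b(U, y) = (-502 + U + y)/(699 + U) (b(U, y) = (y + (-495 + (-7 + U)))/(U + 699) = (y + (-502 + U))/(699 + U) = (-502 + U + y)/(699 + U))
b(-1957, 377) - 3214826 = (-502 - 1957 + 377)/(699 - 1957) - 3214826 = -2082/(-1258) - 3214826 = -1/1258*(-2082) - 3214826 = 1041/629 - 3214826 = -2022124513/629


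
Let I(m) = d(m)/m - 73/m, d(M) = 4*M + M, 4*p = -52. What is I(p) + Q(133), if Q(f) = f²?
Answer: 230095/13 ≈ 17700.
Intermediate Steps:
p = -13 (p = (¼)*(-52) = -13)
d(M) = 5*M
I(m) = 5 - 73/m (I(m) = (5*m)/m - 73/m = 5 - 73/m)
I(p) + Q(133) = (5 - 73/(-13)) + 133² = (5 - 73*(-1/13)) + 17689 = (5 + 73/13) + 17689 = 138/13 + 17689 = 230095/13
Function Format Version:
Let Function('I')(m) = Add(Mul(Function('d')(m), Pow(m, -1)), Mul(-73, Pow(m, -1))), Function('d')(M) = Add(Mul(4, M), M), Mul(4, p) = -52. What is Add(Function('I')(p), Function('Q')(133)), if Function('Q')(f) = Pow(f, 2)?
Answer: Rational(230095, 13) ≈ 17700.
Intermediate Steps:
p = -13 (p = Mul(Rational(1, 4), -52) = -13)
Function('d')(M) = Mul(5, M)
Function('I')(m) = Add(5, Mul(-73, Pow(m, -1))) (Function('I')(m) = Add(Mul(Mul(5, m), Pow(m, -1)), Mul(-73, Pow(m, -1))) = Add(5, Mul(-73, Pow(m, -1))))
Add(Function('I')(p), Function('Q')(133)) = Add(Add(5, Mul(-73, Pow(-13, -1))), Pow(133, 2)) = Add(Add(5, Mul(-73, Rational(-1, 13))), 17689) = Add(Add(5, Rational(73, 13)), 17689) = Add(Rational(138, 13), 17689) = Rational(230095, 13)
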